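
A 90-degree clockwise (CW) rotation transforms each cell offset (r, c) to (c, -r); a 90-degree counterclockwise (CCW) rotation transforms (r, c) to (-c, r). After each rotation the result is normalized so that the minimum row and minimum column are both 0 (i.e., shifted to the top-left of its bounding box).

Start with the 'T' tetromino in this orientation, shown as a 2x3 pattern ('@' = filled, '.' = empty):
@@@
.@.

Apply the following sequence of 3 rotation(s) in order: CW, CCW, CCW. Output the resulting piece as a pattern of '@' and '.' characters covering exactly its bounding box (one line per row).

Answer: @.
@@
@.

Derivation:
Start:
@@@
.@.
After rotation 1 (CW):
.@
@@
.@
After rotation 2 (CCW):
@@@
.@.
After rotation 3 (CCW):
@.
@@
@.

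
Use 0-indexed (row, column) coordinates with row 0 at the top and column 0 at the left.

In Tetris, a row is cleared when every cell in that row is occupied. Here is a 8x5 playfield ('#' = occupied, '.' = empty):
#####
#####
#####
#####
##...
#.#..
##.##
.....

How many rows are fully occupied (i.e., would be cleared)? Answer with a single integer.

Check each row:
  row 0: 0 empty cells -> FULL (clear)
  row 1: 0 empty cells -> FULL (clear)
  row 2: 0 empty cells -> FULL (clear)
  row 3: 0 empty cells -> FULL (clear)
  row 4: 3 empty cells -> not full
  row 5: 3 empty cells -> not full
  row 6: 1 empty cell -> not full
  row 7: 5 empty cells -> not full
Total rows cleared: 4

Answer: 4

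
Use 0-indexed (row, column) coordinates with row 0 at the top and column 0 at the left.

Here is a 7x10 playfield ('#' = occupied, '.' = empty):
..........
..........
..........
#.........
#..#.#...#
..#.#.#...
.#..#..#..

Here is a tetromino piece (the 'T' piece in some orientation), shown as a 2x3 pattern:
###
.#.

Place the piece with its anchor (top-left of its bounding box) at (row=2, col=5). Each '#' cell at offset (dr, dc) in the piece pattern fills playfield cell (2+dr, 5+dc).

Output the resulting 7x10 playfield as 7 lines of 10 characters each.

Fill (2+0,5+0) = (2,5)
Fill (2+0,5+1) = (2,6)
Fill (2+0,5+2) = (2,7)
Fill (2+1,5+1) = (3,6)

Answer: ..........
..........
.....###..
#.....#...
#..#.#...#
..#.#.#...
.#..#..#..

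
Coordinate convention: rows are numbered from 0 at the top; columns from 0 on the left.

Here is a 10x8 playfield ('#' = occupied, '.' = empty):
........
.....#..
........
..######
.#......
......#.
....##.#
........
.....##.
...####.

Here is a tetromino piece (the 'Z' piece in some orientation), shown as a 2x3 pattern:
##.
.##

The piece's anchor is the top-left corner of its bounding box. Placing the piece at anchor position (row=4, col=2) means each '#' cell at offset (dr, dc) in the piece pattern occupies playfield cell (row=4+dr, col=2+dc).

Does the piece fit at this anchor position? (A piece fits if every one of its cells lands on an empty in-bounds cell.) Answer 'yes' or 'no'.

Answer: yes

Derivation:
Check each piece cell at anchor (4, 2):
  offset (0,0) -> (4,2): empty -> OK
  offset (0,1) -> (4,3): empty -> OK
  offset (1,1) -> (5,3): empty -> OK
  offset (1,2) -> (5,4): empty -> OK
All cells valid: yes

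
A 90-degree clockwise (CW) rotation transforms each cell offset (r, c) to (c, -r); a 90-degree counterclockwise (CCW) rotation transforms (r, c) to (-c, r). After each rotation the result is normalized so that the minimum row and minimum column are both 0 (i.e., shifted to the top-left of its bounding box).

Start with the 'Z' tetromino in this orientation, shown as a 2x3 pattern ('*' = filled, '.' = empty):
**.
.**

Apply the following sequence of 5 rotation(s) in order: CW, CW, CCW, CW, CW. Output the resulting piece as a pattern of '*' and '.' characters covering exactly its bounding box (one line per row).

Answer: .*
**
*.

Derivation:
Start:
**.
.**
After rotation 1 (CW):
.*
**
*.
After rotation 2 (CW):
**.
.**
After rotation 3 (CCW):
.*
**
*.
After rotation 4 (CW):
**.
.**
After rotation 5 (CW):
.*
**
*.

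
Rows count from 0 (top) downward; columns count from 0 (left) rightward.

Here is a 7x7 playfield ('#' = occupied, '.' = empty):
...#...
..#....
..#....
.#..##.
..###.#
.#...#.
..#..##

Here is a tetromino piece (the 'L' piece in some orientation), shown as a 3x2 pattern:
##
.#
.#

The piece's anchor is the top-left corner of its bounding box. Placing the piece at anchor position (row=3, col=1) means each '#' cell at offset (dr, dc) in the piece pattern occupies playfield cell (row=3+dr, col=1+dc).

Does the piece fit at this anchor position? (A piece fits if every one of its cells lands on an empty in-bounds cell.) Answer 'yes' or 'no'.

Answer: no

Derivation:
Check each piece cell at anchor (3, 1):
  offset (0,0) -> (3,1): occupied ('#') -> FAIL
  offset (0,1) -> (3,2): empty -> OK
  offset (1,1) -> (4,2): occupied ('#') -> FAIL
  offset (2,1) -> (5,2): empty -> OK
All cells valid: no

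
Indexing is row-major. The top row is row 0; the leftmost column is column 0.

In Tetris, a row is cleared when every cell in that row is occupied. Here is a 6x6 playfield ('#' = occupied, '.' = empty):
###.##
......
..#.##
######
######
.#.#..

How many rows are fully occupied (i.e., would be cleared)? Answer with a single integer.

Answer: 2

Derivation:
Check each row:
  row 0: 1 empty cell -> not full
  row 1: 6 empty cells -> not full
  row 2: 3 empty cells -> not full
  row 3: 0 empty cells -> FULL (clear)
  row 4: 0 empty cells -> FULL (clear)
  row 5: 4 empty cells -> not full
Total rows cleared: 2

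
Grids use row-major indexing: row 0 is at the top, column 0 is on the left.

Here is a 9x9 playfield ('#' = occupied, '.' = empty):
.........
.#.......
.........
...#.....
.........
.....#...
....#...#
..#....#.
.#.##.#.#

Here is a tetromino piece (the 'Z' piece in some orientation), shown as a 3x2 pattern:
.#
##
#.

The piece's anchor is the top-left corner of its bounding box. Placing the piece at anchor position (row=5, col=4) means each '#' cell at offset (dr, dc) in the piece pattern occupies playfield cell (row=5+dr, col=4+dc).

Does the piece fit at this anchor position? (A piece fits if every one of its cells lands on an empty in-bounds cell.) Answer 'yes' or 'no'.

Answer: no

Derivation:
Check each piece cell at anchor (5, 4):
  offset (0,1) -> (5,5): occupied ('#') -> FAIL
  offset (1,0) -> (6,4): occupied ('#') -> FAIL
  offset (1,1) -> (6,5): empty -> OK
  offset (2,0) -> (7,4): empty -> OK
All cells valid: no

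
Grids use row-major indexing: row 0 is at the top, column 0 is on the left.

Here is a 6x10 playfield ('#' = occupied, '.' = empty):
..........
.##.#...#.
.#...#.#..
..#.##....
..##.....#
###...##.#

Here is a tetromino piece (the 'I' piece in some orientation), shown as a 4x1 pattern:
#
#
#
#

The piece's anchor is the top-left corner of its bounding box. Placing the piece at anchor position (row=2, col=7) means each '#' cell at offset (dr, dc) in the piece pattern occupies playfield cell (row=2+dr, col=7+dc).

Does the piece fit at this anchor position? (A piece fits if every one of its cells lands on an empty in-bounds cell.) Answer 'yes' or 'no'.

Answer: no

Derivation:
Check each piece cell at anchor (2, 7):
  offset (0,0) -> (2,7): occupied ('#') -> FAIL
  offset (1,0) -> (3,7): empty -> OK
  offset (2,0) -> (4,7): empty -> OK
  offset (3,0) -> (5,7): occupied ('#') -> FAIL
All cells valid: no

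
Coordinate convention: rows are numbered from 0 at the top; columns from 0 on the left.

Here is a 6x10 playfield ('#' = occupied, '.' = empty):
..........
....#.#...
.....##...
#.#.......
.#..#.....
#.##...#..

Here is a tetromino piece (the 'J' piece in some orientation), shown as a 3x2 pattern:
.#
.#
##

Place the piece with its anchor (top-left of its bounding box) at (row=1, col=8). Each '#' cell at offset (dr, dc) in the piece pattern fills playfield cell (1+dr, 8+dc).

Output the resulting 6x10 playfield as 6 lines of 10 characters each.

Fill (1+0,8+1) = (1,9)
Fill (1+1,8+1) = (2,9)
Fill (1+2,8+0) = (3,8)
Fill (1+2,8+1) = (3,9)

Answer: ..........
....#.#..#
.....##..#
#.#.....##
.#..#.....
#.##...#..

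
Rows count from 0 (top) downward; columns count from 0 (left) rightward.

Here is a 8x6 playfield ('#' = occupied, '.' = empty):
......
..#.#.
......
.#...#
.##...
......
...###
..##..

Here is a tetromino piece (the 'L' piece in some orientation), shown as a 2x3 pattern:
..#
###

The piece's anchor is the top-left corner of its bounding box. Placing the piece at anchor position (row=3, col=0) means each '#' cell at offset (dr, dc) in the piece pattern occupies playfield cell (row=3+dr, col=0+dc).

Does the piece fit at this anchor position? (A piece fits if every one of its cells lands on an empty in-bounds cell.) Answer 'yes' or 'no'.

Check each piece cell at anchor (3, 0):
  offset (0,2) -> (3,2): empty -> OK
  offset (1,0) -> (4,0): empty -> OK
  offset (1,1) -> (4,1): occupied ('#') -> FAIL
  offset (1,2) -> (4,2): occupied ('#') -> FAIL
All cells valid: no

Answer: no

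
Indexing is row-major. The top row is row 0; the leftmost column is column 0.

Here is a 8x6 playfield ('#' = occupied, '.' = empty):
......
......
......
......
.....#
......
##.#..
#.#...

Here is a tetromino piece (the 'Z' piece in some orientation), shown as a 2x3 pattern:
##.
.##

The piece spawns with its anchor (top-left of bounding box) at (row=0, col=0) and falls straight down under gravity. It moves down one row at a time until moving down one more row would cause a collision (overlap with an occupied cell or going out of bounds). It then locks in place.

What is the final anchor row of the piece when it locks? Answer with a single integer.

Answer: 4

Derivation:
Spawn at (row=0, col=0). Try each row:
  row 0: fits
  row 1: fits
  row 2: fits
  row 3: fits
  row 4: fits
  row 5: blocked -> lock at row 4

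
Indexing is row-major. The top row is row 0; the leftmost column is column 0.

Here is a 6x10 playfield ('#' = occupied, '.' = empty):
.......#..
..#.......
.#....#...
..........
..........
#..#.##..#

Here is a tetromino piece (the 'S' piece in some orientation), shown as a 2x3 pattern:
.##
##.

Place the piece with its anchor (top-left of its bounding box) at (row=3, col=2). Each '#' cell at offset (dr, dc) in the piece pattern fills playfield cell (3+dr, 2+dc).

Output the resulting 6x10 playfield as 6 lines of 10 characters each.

Answer: .......#..
..#.......
.#....#...
...##.....
..##......
#..#.##..#

Derivation:
Fill (3+0,2+1) = (3,3)
Fill (3+0,2+2) = (3,4)
Fill (3+1,2+0) = (4,2)
Fill (3+1,2+1) = (4,3)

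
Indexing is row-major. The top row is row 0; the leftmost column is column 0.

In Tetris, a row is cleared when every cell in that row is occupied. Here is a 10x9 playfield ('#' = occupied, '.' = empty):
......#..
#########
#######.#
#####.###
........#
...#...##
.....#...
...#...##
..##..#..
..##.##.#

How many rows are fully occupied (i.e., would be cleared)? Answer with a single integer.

Answer: 1

Derivation:
Check each row:
  row 0: 8 empty cells -> not full
  row 1: 0 empty cells -> FULL (clear)
  row 2: 1 empty cell -> not full
  row 3: 1 empty cell -> not full
  row 4: 8 empty cells -> not full
  row 5: 6 empty cells -> not full
  row 6: 8 empty cells -> not full
  row 7: 6 empty cells -> not full
  row 8: 6 empty cells -> not full
  row 9: 4 empty cells -> not full
Total rows cleared: 1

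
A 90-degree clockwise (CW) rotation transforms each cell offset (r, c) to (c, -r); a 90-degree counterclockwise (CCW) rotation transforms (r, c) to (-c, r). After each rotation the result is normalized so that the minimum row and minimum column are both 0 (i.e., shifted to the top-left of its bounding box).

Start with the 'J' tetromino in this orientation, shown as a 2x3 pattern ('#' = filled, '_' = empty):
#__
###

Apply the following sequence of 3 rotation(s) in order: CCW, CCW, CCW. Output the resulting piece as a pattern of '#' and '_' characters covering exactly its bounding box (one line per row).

Answer: ##
#_
#_

Derivation:
Start:
#__
###
After rotation 1 (CCW):
_#
_#
##
After rotation 2 (CCW):
###
__#
After rotation 3 (CCW):
##
#_
#_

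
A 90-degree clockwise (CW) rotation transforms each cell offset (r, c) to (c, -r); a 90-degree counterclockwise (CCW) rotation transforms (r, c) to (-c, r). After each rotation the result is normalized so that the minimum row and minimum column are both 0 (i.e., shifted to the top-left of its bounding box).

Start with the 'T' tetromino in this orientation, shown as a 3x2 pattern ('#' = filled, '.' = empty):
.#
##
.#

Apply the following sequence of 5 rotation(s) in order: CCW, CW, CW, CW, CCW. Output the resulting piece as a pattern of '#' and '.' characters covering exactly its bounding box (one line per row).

Start:
.#
##
.#
After rotation 1 (CCW):
###
.#.
After rotation 2 (CW):
.#
##
.#
After rotation 3 (CW):
.#.
###
After rotation 4 (CW):
#.
##
#.
After rotation 5 (CCW):
.#.
###

Answer: .#.
###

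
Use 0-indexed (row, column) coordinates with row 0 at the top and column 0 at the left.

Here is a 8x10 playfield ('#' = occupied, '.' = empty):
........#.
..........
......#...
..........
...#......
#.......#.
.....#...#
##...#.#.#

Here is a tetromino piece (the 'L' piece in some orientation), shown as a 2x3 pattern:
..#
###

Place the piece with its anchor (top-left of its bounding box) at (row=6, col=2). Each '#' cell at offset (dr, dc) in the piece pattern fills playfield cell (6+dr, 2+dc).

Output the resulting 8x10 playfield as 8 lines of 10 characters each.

Fill (6+0,2+2) = (6,4)
Fill (6+1,2+0) = (7,2)
Fill (6+1,2+1) = (7,3)
Fill (6+1,2+2) = (7,4)

Answer: ........#.
..........
......#...
..........
...#......
#.......#.
....##...#
######.#.#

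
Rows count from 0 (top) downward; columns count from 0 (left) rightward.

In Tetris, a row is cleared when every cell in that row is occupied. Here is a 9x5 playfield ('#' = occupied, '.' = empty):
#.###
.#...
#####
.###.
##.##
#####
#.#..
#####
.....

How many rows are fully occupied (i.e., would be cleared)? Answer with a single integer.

Answer: 3

Derivation:
Check each row:
  row 0: 1 empty cell -> not full
  row 1: 4 empty cells -> not full
  row 2: 0 empty cells -> FULL (clear)
  row 3: 2 empty cells -> not full
  row 4: 1 empty cell -> not full
  row 5: 0 empty cells -> FULL (clear)
  row 6: 3 empty cells -> not full
  row 7: 0 empty cells -> FULL (clear)
  row 8: 5 empty cells -> not full
Total rows cleared: 3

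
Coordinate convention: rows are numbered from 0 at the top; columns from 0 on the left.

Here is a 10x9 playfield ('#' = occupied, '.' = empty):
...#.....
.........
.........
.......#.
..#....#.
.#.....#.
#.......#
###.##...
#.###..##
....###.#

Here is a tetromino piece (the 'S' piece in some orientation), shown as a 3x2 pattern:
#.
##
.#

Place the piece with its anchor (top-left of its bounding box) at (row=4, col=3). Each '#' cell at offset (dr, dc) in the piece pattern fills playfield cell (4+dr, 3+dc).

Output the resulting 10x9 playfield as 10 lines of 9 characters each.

Answer: ...#.....
.........
.........
.......#.
..##...#.
.#.##..#.
#...#...#
###.##...
#.###..##
....###.#

Derivation:
Fill (4+0,3+0) = (4,3)
Fill (4+1,3+0) = (5,3)
Fill (4+1,3+1) = (5,4)
Fill (4+2,3+1) = (6,4)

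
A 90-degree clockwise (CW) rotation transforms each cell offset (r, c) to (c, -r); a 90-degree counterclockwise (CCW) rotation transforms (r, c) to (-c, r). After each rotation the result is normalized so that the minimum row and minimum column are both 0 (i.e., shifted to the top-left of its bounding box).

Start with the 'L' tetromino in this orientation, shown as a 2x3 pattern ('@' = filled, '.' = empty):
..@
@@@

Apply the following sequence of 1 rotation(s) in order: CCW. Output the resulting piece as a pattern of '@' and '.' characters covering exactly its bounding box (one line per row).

Answer: @@
.@
.@

Derivation:
Start:
..@
@@@
After rotation 1 (CCW):
@@
.@
.@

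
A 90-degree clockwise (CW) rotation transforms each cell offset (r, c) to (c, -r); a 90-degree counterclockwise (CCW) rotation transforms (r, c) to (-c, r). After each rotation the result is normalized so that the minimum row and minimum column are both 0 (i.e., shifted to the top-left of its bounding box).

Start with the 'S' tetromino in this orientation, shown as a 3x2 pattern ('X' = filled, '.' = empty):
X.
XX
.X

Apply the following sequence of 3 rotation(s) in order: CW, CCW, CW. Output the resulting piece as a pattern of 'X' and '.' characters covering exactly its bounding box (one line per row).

Answer: .XX
XX.

Derivation:
Start:
X.
XX
.X
After rotation 1 (CW):
.XX
XX.
After rotation 2 (CCW):
X.
XX
.X
After rotation 3 (CW):
.XX
XX.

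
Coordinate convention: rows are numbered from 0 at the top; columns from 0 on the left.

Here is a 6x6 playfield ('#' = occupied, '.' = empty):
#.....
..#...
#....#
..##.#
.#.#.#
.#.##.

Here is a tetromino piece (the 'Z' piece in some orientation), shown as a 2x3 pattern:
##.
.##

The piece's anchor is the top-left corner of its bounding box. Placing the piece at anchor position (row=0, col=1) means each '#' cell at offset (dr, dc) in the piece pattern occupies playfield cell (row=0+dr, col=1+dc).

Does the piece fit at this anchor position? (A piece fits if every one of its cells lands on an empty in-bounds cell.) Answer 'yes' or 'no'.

Answer: no

Derivation:
Check each piece cell at anchor (0, 1):
  offset (0,0) -> (0,1): empty -> OK
  offset (0,1) -> (0,2): empty -> OK
  offset (1,1) -> (1,2): occupied ('#') -> FAIL
  offset (1,2) -> (1,3): empty -> OK
All cells valid: no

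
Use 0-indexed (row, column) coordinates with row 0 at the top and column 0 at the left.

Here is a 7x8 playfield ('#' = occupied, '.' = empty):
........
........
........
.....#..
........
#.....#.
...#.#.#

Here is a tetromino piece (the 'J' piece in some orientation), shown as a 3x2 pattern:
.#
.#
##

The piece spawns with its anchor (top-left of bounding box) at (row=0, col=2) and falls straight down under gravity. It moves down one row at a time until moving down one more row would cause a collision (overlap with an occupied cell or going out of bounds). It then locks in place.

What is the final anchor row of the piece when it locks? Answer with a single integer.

Answer: 3

Derivation:
Spawn at (row=0, col=2). Try each row:
  row 0: fits
  row 1: fits
  row 2: fits
  row 3: fits
  row 4: blocked -> lock at row 3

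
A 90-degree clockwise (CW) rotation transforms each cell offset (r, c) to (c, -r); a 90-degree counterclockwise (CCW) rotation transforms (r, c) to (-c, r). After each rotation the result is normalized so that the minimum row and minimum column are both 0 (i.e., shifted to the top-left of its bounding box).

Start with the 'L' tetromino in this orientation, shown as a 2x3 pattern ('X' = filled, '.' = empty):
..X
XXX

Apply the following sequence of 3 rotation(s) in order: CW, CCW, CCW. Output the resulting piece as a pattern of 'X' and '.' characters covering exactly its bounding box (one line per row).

Answer: XX
.X
.X

Derivation:
Start:
..X
XXX
After rotation 1 (CW):
X.
X.
XX
After rotation 2 (CCW):
..X
XXX
After rotation 3 (CCW):
XX
.X
.X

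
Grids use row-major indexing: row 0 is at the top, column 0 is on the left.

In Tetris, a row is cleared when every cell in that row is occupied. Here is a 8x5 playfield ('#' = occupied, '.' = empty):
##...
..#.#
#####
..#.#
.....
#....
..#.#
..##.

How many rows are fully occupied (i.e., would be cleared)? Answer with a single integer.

Answer: 1

Derivation:
Check each row:
  row 0: 3 empty cells -> not full
  row 1: 3 empty cells -> not full
  row 2: 0 empty cells -> FULL (clear)
  row 3: 3 empty cells -> not full
  row 4: 5 empty cells -> not full
  row 5: 4 empty cells -> not full
  row 6: 3 empty cells -> not full
  row 7: 3 empty cells -> not full
Total rows cleared: 1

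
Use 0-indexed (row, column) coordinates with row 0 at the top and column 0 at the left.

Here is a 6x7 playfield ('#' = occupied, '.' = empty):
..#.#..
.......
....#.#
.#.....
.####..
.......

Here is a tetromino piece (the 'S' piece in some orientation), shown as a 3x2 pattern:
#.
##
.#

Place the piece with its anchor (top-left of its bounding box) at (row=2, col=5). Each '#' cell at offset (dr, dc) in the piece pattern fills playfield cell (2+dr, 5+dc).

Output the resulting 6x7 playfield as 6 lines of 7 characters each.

Answer: ..#.#..
.......
....###
.#...##
.####.#
.......

Derivation:
Fill (2+0,5+0) = (2,5)
Fill (2+1,5+0) = (3,5)
Fill (2+1,5+1) = (3,6)
Fill (2+2,5+1) = (4,6)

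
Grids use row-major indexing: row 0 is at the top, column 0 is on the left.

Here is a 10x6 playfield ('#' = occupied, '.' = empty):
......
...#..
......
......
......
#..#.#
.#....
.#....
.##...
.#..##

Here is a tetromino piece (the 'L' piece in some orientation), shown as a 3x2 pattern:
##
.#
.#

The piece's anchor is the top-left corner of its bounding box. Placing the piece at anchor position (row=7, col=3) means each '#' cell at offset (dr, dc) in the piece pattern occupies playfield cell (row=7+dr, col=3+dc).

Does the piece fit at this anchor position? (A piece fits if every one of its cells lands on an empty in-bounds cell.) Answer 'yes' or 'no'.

Check each piece cell at anchor (7, 3):
  offset (0,0) -> (7,3): empty -> OK
  offset (0,1) -> (7,4): empty -> OK
  offset (1,1) -> (8,4): empty -> OK
  offset (2,1) -> (9,4): occupied ('#') -> FAIL
All cells valid: no

Answer: no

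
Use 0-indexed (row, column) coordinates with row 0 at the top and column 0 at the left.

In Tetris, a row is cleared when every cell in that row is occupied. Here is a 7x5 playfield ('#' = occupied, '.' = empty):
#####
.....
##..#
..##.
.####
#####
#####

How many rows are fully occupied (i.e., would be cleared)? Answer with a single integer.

Check each row:
  row 0: 0 empty cells -> FULL (clear)
  row 1: 5 empty cells -> not full
  row 2: 2 empty cells -> not full
  row 3: 3 empty cells -> not full
  row 4: 1 empty cell -> not full
  row 5: 0 empty cells -> FULL (clear)
  row 6: 0 empty cells -> FULL (clear)
Total rows cleared: 3

Answer: 3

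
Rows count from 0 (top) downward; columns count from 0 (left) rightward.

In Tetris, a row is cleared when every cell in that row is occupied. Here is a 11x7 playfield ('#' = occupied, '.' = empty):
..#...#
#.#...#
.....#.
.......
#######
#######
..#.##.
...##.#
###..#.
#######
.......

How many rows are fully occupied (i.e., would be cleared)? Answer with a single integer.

Check each row:
  row 0: 5 empty cells -> not full
  row 1: 4 empty cells -> not full
  row 2: 6 empty cells -> not full
  row 3: 7 empty cells -> not full
  row 4: 0 empty cells -> FULL (clear)
  row 5: 0 empty cells -> FULL (clear)
  row 6: 4 empty cells -> not full
  row 7: 4 empty cells -> not full
  row 8: 3 empty cells -> not full
  row 9: 0 empty cells -> FULL (clear)
  row 10: 7 empty cells -> not full
Total rows cleared: 3

Answer: 3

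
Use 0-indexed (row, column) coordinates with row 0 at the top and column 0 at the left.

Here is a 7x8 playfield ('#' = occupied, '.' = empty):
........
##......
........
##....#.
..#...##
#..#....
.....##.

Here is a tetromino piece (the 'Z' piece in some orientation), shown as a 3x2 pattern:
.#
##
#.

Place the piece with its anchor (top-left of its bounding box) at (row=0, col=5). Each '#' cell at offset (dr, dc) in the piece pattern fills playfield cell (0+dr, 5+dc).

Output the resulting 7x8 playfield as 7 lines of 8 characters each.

Answer: ......#.
##...##.
.....#..
##....#.
..#...##
#..#....
.....##.

Derivation:
Fill (0+0,5+1) = (0,6)
Fill (0+1,5+0) = (1,5)
Fill (0+1,5+1) = (1,6)
Fill (0+2,5+0) = (2,5)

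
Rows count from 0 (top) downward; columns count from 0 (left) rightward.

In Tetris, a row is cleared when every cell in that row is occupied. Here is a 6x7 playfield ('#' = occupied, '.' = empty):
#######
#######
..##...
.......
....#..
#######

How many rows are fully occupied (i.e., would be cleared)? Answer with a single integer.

Check each row:
  row 0: 0 empty cells -> FULL (clear)
  row 1: 0 empty cells -> FULL (clear)
  row 2: 5 empty cells -> not full
  row 3: 7 empty cells -> not full
  row 4: 6 empty cells -> not full
  row 5: 0 empty cells -> FULL (clear)
Total rows cleared: 3

Answer: 3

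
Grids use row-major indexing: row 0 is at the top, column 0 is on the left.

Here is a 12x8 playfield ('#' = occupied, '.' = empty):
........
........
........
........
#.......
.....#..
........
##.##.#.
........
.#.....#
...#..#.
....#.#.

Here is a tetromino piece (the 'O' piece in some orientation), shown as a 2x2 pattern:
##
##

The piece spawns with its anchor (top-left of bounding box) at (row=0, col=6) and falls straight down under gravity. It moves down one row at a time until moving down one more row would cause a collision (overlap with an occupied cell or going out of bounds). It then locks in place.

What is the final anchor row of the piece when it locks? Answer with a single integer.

Spawn at (row=0, col=6). Try each row:
  row 0: fits
  row 1: fits
  row 2: fits
  row 3: fits
  row 4: fits
  row 5: fits
  row 6: blocked -> lock at row 5

Answer: 5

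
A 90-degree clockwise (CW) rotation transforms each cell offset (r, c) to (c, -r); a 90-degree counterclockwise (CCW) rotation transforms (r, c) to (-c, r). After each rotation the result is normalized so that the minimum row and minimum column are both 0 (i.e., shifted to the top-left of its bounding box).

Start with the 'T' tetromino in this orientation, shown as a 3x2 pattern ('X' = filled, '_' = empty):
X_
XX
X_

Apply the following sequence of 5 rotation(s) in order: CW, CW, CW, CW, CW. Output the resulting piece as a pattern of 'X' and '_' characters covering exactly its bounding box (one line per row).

Answer: XXX
_X_

Derivation:
Start:
X_
XX
X_
After rotation 1 (CW):
XXX
_X_
After rotation 2 (CW):
_X
XX
_X
After rotation 3 (CW):
_X_
XXX
After rotation 4 (CW):
X_
XX
X_
After rotation 5 (CW):
XXX
_X_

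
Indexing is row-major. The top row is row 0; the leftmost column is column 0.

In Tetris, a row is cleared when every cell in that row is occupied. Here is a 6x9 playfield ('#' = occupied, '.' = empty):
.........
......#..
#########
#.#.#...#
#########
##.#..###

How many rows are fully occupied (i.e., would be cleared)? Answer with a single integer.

Check each row:
  row 0: 9 empty cells -> not full
  row 1: 8 empty cells -> not full
  row 2: 0 empty cells -> FULL (clear)
  row 3: 5 empty cells -> not full
  row 4: 0 empty cells -> FULL (clear)
  row 5: 3 empty cells -> not full
Total rows cleared: 2

Answer: 2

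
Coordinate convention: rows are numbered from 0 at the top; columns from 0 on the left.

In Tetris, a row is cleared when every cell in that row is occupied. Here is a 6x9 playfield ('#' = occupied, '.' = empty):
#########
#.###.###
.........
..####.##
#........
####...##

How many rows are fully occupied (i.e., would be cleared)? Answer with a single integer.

Answer: 1

Derivation:
Check each row:
  row 0: 0 empty cells -> FULL (clear)
  row 1: 2 empty cells -> not full
  row 2: 9 empty cells -> not full
  row 3: 3 empty cells -> not full
  row 4: 8 empty cells -> not full
  row 5: 3 empty cells -> not full
Total rows cleared: 1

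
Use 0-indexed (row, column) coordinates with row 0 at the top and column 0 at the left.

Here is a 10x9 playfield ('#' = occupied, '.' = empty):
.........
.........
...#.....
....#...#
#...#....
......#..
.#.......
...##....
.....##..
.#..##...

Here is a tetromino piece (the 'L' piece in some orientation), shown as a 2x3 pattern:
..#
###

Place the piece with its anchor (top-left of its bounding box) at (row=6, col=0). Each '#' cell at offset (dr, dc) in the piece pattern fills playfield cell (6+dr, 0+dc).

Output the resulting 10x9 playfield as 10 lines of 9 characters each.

Fill (6+0,0+2) = (6,2)
Fill (6+1,0+0) = (7,0)
Fill (6+1,0+1) = (7,1)
Fill (6+1,0+2) = (7,2)

Answer: .........
.........
...#.....
....#...#
#...#....
......#..
.##......
#####....
.....##..
.#..##...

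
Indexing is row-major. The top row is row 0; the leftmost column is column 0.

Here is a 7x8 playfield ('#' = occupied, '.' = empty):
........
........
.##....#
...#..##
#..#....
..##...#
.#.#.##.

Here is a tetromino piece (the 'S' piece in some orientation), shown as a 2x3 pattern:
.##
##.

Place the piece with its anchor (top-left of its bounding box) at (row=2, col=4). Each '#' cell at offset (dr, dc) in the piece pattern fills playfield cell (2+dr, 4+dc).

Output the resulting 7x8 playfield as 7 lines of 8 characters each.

Answer: ........
........
.##..###
...#####
#..#....
..##...#
.#.#.##.

Derivation:
Fill (2+0,4+1) = (2,5)
Fill (2+0,4+2) = (2,6)
Fill (2+1,4+0) = (3,4)
Fill (2+1,4+1) = (3,5)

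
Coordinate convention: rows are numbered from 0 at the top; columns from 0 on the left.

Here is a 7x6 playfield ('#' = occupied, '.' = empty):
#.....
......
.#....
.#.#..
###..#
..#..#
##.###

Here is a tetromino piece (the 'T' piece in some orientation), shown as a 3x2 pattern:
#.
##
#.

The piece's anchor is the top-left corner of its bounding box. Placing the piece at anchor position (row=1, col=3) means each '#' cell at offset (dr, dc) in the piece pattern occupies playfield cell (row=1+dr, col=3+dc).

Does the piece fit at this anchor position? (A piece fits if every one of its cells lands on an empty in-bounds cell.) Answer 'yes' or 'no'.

Check each piece cell at anchor (1, 3):
  offset (0,0) -> (1,3): empty -> OK
  offset (1,0) -> (2,3): empty -> OK
  offset (1,1) -> (2,4): empty -> OK
  offset (2,0) -> (3,3): occupied ('#') -> FAIL
All cells valid: no

Answer: no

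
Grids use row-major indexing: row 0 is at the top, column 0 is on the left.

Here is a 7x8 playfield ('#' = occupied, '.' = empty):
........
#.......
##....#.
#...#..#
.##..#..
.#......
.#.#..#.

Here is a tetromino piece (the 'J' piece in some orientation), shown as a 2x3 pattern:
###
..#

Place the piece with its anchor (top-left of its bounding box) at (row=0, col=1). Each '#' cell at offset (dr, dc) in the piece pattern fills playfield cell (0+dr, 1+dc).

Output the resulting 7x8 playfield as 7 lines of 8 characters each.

Fill (0+0,1+0) = (0,1)
Fill (0+0,1+1) = (0,2)
Fill (0+0,1+2) = (0,3)
Fill (0+1,1+2) = (1,3)

Answer: .###....
#..#....
##....#.
#...#..#
.##..#..
.#......
.#.#..#.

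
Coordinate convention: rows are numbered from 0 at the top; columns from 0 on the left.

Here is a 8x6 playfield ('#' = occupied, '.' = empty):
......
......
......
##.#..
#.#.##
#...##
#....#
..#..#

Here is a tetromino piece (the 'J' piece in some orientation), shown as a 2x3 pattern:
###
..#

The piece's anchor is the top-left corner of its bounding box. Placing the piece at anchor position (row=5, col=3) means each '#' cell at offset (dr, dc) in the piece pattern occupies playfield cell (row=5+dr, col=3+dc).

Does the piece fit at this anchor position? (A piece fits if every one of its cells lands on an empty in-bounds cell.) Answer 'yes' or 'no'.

Answer: no

Derivation:
Check each piece cell at anchor (5, 3):
  offset (0,0) -> (5,3): empty -> OK
  offset (0,1) -> (5,4): occupied ('#') -> FAIL
  offset (0,2) -> (5,5): occupied ('#') -> FAIL
  offset (1,2) -> (6,5): occupied ('#') -> FAIL
All cells valid: no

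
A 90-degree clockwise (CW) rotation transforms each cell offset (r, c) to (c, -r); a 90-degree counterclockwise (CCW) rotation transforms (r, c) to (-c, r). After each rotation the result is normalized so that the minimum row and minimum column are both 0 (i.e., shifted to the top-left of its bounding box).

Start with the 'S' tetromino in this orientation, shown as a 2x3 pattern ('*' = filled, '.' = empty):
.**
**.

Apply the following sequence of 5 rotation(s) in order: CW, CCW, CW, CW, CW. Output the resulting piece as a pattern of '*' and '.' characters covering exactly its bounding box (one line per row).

Start:
.**
**.
After rotation 1 (CW):
*.
**
.*
After rotation 2 (CCW):
.**
**.
After rotation 3 (CW):
*.
**
.*
After rotation 4 (CW):
.**
**.
After rotation 5 (CW):
*.
**
.*

Answer: *.
**
.*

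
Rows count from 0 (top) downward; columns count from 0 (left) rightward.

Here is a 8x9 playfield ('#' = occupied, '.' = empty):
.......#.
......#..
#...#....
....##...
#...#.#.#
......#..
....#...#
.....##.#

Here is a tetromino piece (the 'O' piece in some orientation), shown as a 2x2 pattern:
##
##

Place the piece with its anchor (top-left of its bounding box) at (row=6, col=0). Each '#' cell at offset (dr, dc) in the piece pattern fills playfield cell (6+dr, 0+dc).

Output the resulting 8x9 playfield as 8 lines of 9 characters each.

Fill (6+0,0+0) = (6,0)
Fill (6+0,0+1) = (6,1)
Fill (6+1,0+0) = (7,0)
Fill (6+1,0+1) = (7,1)

Answer: .......#.
......#..
#...#....
....##...
#...#.#.#
......#..
##..#...#
##...##.#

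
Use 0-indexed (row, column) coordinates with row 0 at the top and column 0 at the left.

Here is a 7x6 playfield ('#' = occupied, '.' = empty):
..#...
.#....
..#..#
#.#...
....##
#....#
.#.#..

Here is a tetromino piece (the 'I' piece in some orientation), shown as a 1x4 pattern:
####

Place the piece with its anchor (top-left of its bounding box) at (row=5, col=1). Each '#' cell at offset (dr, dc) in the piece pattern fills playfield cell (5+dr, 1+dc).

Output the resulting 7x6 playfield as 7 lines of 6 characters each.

Fill (5+0,1+0) = (5,1)
Fill (5+0,1+1) = (5,2)
Fill (5+0,1+2) = (5,3)
Fill (5+0,1+3) = (5,4)

Answer: ..#...
.#....
..#..#
#.#...
....##
######
.#.#..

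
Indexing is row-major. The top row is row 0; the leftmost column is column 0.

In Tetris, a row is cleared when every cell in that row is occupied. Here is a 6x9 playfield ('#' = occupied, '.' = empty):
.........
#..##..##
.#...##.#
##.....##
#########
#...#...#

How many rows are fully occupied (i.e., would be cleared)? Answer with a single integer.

Check each row:
  row 0: 9 empty cells -> not full
  row 1: 4 empty cells -> not full
  row 2: 5 empty cells -> not full
  row 3: 5 empty cells -> not full
  row 4: 0 empty cells -> FULL (clear)
  row 5: 6 empty cells -> not full
Total rows cleared: 1

Answer: 1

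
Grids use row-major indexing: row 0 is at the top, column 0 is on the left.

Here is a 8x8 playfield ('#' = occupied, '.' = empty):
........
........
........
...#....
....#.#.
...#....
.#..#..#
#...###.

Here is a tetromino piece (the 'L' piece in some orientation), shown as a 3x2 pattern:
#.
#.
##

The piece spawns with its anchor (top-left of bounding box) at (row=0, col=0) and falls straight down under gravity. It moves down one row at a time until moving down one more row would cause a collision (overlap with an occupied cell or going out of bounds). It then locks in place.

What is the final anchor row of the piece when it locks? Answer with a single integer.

Spawn at (row=0, col=0). Try each row:
  row 0: fits
  row 1: fits
  row 2: fits
  row 3: fits
  row 4: blocked -> lock at row 3

Answer: 3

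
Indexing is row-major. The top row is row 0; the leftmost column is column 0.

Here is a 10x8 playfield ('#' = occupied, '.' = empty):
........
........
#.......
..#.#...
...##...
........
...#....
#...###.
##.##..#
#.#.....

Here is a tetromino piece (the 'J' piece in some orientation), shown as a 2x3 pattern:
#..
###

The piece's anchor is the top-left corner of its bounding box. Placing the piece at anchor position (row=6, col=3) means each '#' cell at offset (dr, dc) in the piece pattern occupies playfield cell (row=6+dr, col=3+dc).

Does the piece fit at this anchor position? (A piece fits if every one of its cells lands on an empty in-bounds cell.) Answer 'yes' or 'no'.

Answer: no

Derivation:
Check each piece cell at anchor (6, 3):
  offset (0,0) -> (6,3): occupied ('#') -> FAIL
  offset (1,0) -> (7,3): empty -> OK
  offset (1,1) -> (7,4): occupied ('#') -> FAIL
  offset (1,2) -> (7,5): occupied ('#') -> FAIL
All cells valid: no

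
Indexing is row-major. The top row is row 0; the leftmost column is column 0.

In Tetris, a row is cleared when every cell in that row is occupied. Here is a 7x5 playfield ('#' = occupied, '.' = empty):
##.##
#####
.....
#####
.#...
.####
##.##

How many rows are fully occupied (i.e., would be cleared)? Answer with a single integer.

Answer: 2

Derivation:
Check each row:
  row 0: 1 empty cell -> not full
  row 1: 0 empty cells -> FULL (clear)
  row 2: 5 empty cells -> not full
  row 3: 0 empty cells -> FULL (clear)
  row 4: 4 empty cells -> not full
  row 5: 1 empty cell -> not full
  row 6: 1 empty cell -> not full
Total rows cleared: 2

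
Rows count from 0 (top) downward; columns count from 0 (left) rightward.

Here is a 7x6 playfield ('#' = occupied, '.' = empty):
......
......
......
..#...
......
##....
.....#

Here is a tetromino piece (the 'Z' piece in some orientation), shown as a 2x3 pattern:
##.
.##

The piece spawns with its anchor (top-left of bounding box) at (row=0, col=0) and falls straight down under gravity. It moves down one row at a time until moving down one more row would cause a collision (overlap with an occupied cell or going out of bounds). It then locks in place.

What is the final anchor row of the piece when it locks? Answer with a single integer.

Spawn at (row=0, col=0). Try each row:
  row 0: fits
  row 1: fits
  row 2: blocked -> lock at row 1

Answer: 1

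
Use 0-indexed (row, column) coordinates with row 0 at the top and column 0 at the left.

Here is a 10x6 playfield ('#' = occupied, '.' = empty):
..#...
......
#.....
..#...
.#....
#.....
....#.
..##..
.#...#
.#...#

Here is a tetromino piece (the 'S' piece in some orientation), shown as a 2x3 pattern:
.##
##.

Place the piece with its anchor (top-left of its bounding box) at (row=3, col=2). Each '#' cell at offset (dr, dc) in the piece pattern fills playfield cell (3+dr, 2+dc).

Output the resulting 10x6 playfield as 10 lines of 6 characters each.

Answer: ..#...
......
#.....
..###.
.###..
#.....
....#.
..##..
.#...#
.#...#

Derivation:
Fill (3+0,2+1) = (3,3)
Fill (3+0,2+2) = (3,4)
Fill (3+1,2+0) = (4,2)
Fill (3+1,2+1) = (4,3)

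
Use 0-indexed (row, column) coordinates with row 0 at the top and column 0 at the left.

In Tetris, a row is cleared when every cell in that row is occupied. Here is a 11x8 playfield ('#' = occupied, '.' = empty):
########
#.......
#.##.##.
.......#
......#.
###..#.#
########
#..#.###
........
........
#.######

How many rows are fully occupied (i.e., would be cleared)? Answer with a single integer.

Answer: 2

Derivation:
Check each row:
  row 0: 0 empty cells -> FULL (clear)
  row 1: 7 empty cells -> not full
  row 2: 3 empty cells -> not full
  row 3: 7 empty cells -> not full
  row 4: 7 empty cells -> not full
  row 5: 3 empty cells -> not full
  row 6: 0 empty cells -> FULL (clear)
  row 7: 3 empty cells -> not full
  row 8: 8 empty cells -> not full
  row 9: 8 empty cells -> not full
  row 10: 1 empty cell -> not full
Total rows cleared: 2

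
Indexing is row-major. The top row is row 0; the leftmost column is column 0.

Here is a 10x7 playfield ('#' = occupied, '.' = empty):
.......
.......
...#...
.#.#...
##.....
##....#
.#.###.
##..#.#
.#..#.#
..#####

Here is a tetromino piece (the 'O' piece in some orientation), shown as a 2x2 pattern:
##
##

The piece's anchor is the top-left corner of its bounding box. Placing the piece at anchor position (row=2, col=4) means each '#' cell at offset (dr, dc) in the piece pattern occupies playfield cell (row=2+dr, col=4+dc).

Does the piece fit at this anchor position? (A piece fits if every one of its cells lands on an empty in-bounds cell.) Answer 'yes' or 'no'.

Check each piece cell at anchor (2, 4):
  offset (0,0) -> (2,4): empty -> OK
  offset (0,1) -> (2,5): empty -> OK
  offset (1,0) -> (3,4): empty -> OK
  offset (1,1) -> (3,5): empty -> OK
All cells valid: yes

Answer: yes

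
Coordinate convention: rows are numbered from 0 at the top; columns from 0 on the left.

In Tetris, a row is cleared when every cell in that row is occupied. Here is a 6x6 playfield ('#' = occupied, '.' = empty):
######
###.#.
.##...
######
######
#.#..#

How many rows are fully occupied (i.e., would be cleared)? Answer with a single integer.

Answer: 3

Derivation:
Check each row:
  row 0: 0 empty cells -> FULL (clear)
  row 1: 2 empty cells -> not full
  row 2: 4 empty cells -> not full
  row 3: 0 empty cells -> FULL (clear)
  row 4: 0 empty cells -> FULL (clear)
  row 5: 3 empty cells -> not full
Total rows cleared: 3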